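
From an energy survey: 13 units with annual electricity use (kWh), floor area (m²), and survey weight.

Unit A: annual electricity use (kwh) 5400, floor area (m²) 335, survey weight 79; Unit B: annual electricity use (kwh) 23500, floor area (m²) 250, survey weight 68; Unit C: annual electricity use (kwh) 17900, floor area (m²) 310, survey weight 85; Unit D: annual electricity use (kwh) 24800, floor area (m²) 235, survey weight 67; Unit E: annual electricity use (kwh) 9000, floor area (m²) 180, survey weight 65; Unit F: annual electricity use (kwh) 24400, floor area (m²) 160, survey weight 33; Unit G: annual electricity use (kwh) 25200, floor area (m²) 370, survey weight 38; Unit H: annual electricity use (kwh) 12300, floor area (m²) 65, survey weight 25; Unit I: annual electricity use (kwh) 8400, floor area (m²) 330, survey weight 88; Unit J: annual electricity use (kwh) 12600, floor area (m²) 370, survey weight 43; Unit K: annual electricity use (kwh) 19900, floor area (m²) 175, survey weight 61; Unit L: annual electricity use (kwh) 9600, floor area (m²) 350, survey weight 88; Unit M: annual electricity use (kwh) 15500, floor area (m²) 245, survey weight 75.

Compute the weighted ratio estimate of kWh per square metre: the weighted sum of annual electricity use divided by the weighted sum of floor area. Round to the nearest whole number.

55

Σ wᵢ·y = 12365200
Σ wᵢ·x = 223025
Ratio = 12365200 / 223025 = 55.443112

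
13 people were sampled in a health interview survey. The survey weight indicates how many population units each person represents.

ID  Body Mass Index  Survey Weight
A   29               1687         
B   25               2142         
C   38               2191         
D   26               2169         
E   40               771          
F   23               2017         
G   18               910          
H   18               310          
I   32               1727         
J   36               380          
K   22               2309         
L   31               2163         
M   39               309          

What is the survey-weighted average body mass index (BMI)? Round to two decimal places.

Weighted sum = 540162
Sum of weights = 19085
Weighted mean = 540162 / 19085 = 28.30296

28.30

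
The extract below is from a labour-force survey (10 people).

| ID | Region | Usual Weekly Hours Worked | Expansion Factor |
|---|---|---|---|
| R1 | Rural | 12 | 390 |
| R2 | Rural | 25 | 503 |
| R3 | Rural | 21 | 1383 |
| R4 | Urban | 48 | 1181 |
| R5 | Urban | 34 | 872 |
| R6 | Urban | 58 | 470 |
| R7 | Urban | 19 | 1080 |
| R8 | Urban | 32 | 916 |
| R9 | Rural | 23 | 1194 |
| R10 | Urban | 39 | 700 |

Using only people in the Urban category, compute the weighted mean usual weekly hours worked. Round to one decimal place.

Urban rows: R4, R5, R6, R7, R8, R10
Weighted sum = 48×1181 + 34×872 + 58×470 + 19×1080 + 32×916 + 39×700
  = 56688 + 29648 + 27260 + 20520 + 29312 + 27300 = 190728
Sum of weights = 1181 + 872 + 470 + 1080 + 916 + 700 = 5219
Weighted mean = 190728 / 5219 = 36.544932

36.5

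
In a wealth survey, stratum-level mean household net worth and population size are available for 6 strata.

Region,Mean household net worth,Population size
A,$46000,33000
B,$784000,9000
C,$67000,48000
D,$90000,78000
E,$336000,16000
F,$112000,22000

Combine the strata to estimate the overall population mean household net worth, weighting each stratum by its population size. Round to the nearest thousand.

129000

Σ Nₕ·x̄ₕ = 46000×33000 + 784000×9000 + 67000×48000 + 90000×78000 + 336000×16000 + 112000×22000
  = 1518000000 + 7056000000 + 3216000000 + 7020000000 + 5376000000 + 2464000000 = 26650000000
Σ Nₕ = 33000 + 9000 + 48000 + 78000 + 16000 + 22000 = 206000
Overall mean = 26650000000 / 206000 = 129368.93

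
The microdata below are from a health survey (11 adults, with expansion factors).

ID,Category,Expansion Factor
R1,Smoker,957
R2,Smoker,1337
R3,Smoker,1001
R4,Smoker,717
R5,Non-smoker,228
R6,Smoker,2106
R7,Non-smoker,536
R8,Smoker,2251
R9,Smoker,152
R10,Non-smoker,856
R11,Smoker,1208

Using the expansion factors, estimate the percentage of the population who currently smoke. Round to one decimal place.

Sum of weights for 'Smoker' = 957 + 1337 + 1001 + 717 + 2106 + 2251 + 152 + 1208 = 9729
Total weight = 957 + 1337 + 1001 + 717 + 228 + 2106 + 536 + 2251 + 152 + 856 + 1208 = 11349
Weighted proportion = 9729 / 11349 = 0.85725615 → 85.725615%

85.7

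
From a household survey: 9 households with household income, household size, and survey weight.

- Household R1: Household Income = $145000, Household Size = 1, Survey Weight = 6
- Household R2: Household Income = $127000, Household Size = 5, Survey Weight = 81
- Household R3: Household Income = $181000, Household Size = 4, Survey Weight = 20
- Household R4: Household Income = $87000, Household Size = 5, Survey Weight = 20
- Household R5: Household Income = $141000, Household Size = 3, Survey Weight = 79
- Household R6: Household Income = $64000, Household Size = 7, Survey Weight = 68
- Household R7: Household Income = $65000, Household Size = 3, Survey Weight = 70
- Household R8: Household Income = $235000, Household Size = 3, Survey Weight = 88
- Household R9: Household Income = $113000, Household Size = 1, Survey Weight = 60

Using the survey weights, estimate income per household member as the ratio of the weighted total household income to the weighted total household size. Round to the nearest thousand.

35000

Σ wᵢ·y = 64018000
Σ wᵢ·x = 1×6 + 5×81 + 4×20 + 5×20 + 3×79 + 7×68 + 3×70 + 3×88 + 1×60
  = 1838
Ratio = 64018000 / 1838 = 34830.25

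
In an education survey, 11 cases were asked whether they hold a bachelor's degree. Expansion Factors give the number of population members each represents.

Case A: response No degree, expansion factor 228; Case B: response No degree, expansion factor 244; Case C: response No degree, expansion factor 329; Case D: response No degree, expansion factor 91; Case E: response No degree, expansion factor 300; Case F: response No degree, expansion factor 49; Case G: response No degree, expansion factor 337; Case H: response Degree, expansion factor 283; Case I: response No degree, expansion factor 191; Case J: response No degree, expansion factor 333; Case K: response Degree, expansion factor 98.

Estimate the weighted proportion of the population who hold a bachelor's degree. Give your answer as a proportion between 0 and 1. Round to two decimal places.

Sum of weights for 'Degree' = 283 + 98 = 381
Total weight = 2483
Weighted proportion = 381 / 2483 = 0.15344342

0.15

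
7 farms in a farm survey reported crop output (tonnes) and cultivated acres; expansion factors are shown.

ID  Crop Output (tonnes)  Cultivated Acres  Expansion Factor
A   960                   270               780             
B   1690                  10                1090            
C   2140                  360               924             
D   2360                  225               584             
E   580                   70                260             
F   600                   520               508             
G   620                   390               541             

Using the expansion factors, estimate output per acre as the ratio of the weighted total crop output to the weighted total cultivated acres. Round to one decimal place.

Σ wᵢ·y = 960×780 + 1690×1090 + 2140×924 + 2360×584 + 580×260 + 600×508 + 620×541
  = 748800 + 1842100 + 1977360 + 1378240 + 150800 + 304800 + 335420 = 6737520
Σ wᵢ·x = 270×780 + 10×1090 + 360×924 + 225×584 + 70×260 + 520×508 + 390×541
  = 210600 + 10900 + 332640 + 131400 + 18200 + 264160 + 210990 = 1178890
Ratio = 6737520 / 1178890 = 5.7151388

5.7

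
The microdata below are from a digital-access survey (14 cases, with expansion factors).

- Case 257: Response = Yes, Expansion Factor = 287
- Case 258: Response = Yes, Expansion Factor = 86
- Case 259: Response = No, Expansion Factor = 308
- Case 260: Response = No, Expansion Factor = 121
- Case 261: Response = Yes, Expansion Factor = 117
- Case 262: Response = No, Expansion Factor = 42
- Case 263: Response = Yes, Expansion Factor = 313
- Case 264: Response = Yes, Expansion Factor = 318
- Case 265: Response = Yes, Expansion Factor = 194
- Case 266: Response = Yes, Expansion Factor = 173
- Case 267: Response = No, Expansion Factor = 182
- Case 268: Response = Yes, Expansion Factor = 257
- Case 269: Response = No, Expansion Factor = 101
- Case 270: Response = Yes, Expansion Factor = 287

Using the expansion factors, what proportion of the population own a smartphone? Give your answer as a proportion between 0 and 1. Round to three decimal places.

Sum of weights for 'Yes' = 287 + 86 + 117 + 313 + 318 + 194 + 173 + 257 + 287 = 2032
Total weight = 2786
Weighted proportion = 2032 / 2786 = 0.72936109

0.729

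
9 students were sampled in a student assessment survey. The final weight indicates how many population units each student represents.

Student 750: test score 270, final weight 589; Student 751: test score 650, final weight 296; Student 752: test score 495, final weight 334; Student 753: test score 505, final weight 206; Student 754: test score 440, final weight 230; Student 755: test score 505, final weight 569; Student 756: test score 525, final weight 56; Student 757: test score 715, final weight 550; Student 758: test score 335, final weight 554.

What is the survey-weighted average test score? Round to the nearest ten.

Weighted sum = 270×589 + 650×296 + 495×334 + 505×206 + 440×230 + 505×569 + 525×56 + 715×550 + 335×554
  = 159030 + 192400 + 165330 + 104030 + 101200 + 287345 + 29400 + 393250 + 185590 = 1617575
Sum of weights = 589 + 296 + 334 + 206 + 230 + 569 + 56 + 550 + 554 = 3384
Weighted mean = 1617575 / 3384 = 478.0068

480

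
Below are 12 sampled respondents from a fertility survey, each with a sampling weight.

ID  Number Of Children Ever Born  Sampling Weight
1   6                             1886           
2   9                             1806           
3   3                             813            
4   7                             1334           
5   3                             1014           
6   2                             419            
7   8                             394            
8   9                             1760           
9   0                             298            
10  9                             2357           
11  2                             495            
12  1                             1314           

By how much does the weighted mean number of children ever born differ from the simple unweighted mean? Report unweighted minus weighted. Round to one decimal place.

-1.3

Unweighted sum = 59
Unweighted mean = 59 / 12 = 4.9166667
Weighted sum = 6×1886 + 9×1806 + 3×813 + 7×1334 + 3×1014 + 2×419 + 8×394 + 9×1760 + 0×298 + 9×2357 + 2×495 + 1×1314
  = 11316 + 16254 + 2439 + 9338 + 3042 + 838 + 3152 + 15840 + 0 + 21213 + 990 + 1314 = 85736
Sum of weights = 1886 + 1806 + 813 + 1334 + 1014 + 419 + 394 + 1760 + 298 + 2357 + 495 + 1314 = 13890
Weighted mean = 85736 / 13890 = 6.1724982
Difference (unweighted minus weighted) = -1.2558315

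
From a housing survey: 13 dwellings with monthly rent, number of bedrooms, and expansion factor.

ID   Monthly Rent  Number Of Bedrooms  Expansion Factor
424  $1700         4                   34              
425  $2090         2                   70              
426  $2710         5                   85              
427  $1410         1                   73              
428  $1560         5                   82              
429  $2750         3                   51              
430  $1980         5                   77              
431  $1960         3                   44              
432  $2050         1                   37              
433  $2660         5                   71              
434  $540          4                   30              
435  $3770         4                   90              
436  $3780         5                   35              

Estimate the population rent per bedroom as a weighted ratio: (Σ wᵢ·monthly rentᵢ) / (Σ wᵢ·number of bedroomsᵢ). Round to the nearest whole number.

Σ wᵢ·y = 1796760
Σ wᵢ·x = 2901
Ratio = 1796760 / 2901 = 619.35884

619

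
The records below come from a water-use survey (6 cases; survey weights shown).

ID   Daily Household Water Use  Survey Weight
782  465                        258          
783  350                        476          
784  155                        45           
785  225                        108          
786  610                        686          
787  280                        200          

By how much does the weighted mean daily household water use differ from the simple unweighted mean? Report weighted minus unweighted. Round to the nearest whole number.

99

Unweighted sum = 465 + 350 + 155 + 225 + 610 + 280 = 2085
Unweighted mean = 2085 / 6 = 347.5
Weighted sum = 465×258 + 350×476 + 155×45 + 225×108 + 610×686 + 280×200
  = 792305
Sum of weights = 258 + 476 + 45 + 108 + 686 + 200 = 1773
Weighted mean = 792305 / 1773 = 446.87253
Difference (weighted minus unweighted) = 99.372532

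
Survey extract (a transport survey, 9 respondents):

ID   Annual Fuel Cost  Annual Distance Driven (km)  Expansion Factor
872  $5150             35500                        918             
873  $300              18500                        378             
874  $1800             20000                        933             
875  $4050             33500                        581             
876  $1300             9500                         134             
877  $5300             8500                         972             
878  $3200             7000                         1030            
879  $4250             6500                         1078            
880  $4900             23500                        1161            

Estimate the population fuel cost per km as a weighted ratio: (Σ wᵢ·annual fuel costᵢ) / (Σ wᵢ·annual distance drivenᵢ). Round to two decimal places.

Σ wᵢ·y = 27765750
Σ wᵢ·x = 35500×918 + 18500×378 + 20000×933 + 33500×581 + 9500×134 + 8500×972 + 7000×1030 + 6500×1078 + 23500×1161
  = 32589000 + 6993000 + 18660000 + 19463500 + 1273000 + 8262000 + 7210000 + 7007000 + 27283500 = 128741000
Ratio = 27765750 / 128741000 = 0.21567139

0.22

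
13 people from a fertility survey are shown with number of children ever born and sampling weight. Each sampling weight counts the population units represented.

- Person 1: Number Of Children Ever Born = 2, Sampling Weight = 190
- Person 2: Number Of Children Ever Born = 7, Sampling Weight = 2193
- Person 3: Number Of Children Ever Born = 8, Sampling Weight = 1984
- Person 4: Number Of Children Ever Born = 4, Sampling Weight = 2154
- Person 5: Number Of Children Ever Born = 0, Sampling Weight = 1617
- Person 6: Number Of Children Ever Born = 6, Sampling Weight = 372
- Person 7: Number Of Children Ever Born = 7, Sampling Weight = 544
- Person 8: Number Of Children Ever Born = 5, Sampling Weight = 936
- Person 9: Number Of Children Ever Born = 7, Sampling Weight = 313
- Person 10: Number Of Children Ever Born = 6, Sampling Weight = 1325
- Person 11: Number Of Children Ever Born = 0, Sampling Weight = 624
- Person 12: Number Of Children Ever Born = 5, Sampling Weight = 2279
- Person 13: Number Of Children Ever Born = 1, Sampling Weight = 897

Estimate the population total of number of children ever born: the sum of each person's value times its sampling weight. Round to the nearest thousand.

Weighted total = 73372

73000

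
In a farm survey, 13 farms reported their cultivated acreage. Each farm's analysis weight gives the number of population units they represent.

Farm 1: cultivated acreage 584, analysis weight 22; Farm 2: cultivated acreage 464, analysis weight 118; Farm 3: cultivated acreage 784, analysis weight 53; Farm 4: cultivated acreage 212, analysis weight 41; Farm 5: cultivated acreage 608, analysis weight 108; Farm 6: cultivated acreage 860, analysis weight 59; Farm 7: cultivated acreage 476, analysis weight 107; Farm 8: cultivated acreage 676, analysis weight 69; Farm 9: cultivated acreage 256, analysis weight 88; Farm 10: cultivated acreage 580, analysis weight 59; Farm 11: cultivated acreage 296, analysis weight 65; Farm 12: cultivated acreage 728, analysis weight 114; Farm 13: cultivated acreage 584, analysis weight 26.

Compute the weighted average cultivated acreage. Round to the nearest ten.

540

Weighted sum = 505988
Sum of weights = 929
Weighted mean = 505988 / 929 = 544.65877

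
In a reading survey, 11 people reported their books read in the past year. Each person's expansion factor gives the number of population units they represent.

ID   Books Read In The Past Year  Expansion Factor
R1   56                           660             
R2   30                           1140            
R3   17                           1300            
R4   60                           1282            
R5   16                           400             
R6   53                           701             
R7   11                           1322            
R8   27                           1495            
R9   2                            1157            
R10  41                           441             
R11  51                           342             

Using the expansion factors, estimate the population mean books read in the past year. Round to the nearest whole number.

30

Weighted sum = 56×660 + 30×1140 + 17×1300 + 60×1282 + 16×400 + 53×701 + 11×1322 + 27×1495 + 2×1157 + 41×441 + 51×342
  = 36960 + 34200 + 22100 + 76920 + 6400 + 37153 + 14542 + 40365 + 2314 + 18081 + 17442 = 306477
Sum of weights = 660 + 1140 + 1300 + 1282 + 400 + 701 + 1322 + 1495 + 1157 + 441 + 342 = 10240
Weighted mean = 306477 / 10240 = 29.929395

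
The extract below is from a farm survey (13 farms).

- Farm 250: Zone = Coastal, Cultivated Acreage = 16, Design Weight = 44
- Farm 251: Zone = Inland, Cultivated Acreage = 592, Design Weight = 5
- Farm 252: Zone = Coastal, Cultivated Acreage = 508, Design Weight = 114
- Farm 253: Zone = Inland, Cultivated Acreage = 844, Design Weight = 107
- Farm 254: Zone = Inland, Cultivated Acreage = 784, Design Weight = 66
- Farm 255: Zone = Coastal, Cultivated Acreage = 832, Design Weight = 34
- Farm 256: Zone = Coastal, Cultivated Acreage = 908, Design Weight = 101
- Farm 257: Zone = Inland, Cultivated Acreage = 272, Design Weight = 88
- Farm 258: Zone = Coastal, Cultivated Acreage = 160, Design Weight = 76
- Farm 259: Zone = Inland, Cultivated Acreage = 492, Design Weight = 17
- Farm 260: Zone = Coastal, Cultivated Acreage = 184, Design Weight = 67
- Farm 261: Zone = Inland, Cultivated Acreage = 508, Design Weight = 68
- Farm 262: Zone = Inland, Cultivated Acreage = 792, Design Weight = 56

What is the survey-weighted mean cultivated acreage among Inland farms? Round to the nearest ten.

Inland rows: 251, 253, 254, 257, 259, 261, 262
Weighted sum = 592×5 + 844×107 + 784×66 + 272×88 + 492×17 + 508×68 + 792×56
  = 2960 + 90308 + 51744 + 23936 + 8364 + 34544 + 44352 = 256208
Sum of weights = 5 + 107 + 66 + 88 + 17 + 68 + 56 = 407
Weighted mean = 256208 / 407 = 629.50369

630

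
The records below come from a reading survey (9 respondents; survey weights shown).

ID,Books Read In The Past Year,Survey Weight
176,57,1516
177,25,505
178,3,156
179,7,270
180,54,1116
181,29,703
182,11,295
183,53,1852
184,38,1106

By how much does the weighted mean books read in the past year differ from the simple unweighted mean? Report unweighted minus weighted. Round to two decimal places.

-12.51

Unweighted sum = 277
Unweighted mean = 277 / 9 = 30.777778
Weighted sum = 57×1516 + 25×505 + 3×156 + 7×270 + 54×1116 + 29×703 + 11×295 + 53×1852 + 38×1106
  = 325475
Sum of weights = 1516 + 505 + 156 + 270 + 1116 + 703 + 295 + 1852 + 1106 = 7519
Weighted mean = 325475 / 7519 = 43.287006
Difference (unweighted minus weighted) = -12.509228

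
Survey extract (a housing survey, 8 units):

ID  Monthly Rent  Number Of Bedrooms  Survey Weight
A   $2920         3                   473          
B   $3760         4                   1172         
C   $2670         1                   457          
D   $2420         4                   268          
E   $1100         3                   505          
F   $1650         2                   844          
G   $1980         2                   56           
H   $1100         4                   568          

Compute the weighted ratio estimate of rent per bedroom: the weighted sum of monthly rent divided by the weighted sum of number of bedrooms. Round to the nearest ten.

780

Σ wᵢ·y = 2920×473 + 3760×1172 + 2670×457 + 2420×268 + 1100×505 + 1650×844 + 1980×56 + 1100×568
  = 1381160 + 4406720 + 1220190 + 648560 + 555500 + 1392600 + 110880 + 624800 = 10340410
Σ wᵢ·x = 3×473 + 4×1172 + 1×457 + 4×268 + 3×505 + 2×844 + 2×56 + 4×568
  = 1419 + 4688 + 457 + 1072 + 1515 + 1688 + 112 + 2272 = 13223
Ratio = 10340410 / 13223 = 782.00182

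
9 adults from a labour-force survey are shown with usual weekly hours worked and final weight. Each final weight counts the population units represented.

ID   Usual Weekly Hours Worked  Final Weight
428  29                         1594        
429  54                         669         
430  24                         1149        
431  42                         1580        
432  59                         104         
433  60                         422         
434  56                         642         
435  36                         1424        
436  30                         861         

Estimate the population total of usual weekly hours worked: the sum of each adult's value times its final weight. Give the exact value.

320790

Weighted total = 29×1594 + 54×669 + 24×1149 + 42×1580 + 59×104 + 60×422 + 56×642 + 36×1424 + 30×861
  = 46226 + 36126 + 27576 + 66360 + 6136 + 25320 + 35952 + 51264 + 25830 = 320790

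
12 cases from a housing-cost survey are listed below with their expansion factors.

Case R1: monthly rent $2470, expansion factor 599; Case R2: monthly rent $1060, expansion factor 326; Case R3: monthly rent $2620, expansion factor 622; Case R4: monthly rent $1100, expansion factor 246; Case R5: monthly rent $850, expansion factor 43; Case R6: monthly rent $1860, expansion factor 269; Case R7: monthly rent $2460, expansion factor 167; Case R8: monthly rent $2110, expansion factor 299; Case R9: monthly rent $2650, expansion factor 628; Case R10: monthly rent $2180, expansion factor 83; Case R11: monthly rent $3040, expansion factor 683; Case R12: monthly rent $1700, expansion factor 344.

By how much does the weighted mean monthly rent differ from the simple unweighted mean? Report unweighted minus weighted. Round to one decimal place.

-268.3

Unweighted sum = 2470 + 1060 + 2620 + 1100 + 850 + 1860 + 2460 + 2110 + 2650 + 2180 + 3040 + 1700 = 24100
Unweighted mean = 24100 / 12 = 2008.3333
Weighted sum = 2470×599 + 1060×326 + 2620×622 + 1100×246 + 850×43 + 1860×269 + 2460×167 + 2110×299 + 2650×628 + 2180×83 + 3040×683 + 1700×344
  = 1479530 + 345560 + 1629640 + 270600 + 36550 + 500340 + 410820 + 630890 + 1664200 + 180940 + 2076320 + 584800 = 9810190
Sum of weights = 599 + 326 + 622 + 246 + 43 + 269 + 167 + 299 + 628 + 83 + 683 + 344 = 4309
Weighted mean = 9810190 / 4309 = 2276.6744
Difference (unweighted minus weighted) = -268.34107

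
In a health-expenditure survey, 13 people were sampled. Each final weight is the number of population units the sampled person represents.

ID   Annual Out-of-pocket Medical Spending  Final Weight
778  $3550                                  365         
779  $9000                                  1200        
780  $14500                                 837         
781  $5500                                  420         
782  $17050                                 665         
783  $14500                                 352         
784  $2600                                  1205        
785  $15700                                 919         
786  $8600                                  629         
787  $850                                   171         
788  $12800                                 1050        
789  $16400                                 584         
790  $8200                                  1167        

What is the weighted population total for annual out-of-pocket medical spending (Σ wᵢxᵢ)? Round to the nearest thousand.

98688000

Weighted total = 98687550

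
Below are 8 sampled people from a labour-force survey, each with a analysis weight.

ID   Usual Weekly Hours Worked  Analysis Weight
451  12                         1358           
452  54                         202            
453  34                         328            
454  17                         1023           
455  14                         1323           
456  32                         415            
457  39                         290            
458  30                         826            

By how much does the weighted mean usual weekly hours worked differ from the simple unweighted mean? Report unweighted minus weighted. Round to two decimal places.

7.55

Unweighted sum = 12 + 54 + 34 + 17 + 14 + 32 + 39 + 30 = 232
Unweighted mean = 232 / 8 = 29
Weighted sum = 12×1358 + 54×202 + 34×328 + 17×1023 + 14×1323 + 32×415 + 39×290 + 30×826
  = 16296 + 10908 + 11152 + 17391 + 18522 + 13280 + 11310 + 24780 = 123639
Sum of weights = 1358 + 202 + 328 + 1023 + 1323 + 415 + 290 + 826 = 5765
Weighted mean = 123639 / 5765 = 21.446487
Difference (unweighted minus weighted) = 7.5535126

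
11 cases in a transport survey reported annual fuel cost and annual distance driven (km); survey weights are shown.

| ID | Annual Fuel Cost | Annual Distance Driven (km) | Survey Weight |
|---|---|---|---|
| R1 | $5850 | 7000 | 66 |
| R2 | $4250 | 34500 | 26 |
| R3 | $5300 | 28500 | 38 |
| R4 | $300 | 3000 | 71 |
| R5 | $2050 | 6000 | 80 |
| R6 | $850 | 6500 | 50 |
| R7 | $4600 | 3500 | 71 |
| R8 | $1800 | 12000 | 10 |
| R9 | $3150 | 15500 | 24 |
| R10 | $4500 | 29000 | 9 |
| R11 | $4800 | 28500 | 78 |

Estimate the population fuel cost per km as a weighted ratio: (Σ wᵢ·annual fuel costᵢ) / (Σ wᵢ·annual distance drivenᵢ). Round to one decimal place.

0.3

Σ wᵢ·y = 5850×66 + 4250×26 + 5300×38 + 300×71 + 2050×80 + 850×50 + 4600×71 + 1800×10 + 3150×24 + 4500×9 + 4800×78
  = 386100 + 110500 + 201400 + 21300 + 164000 + 42500 + 326600 + 18000 + 75600 + 40500 + 374400 = 1760900
Σ wᵢ·x = 7000×66 + 34500×26 + 28500×38 + 3000×71 + 6000×80 + 6500×50 + 3500×71 + 12000×10 + 15500×24 + 29000×9 + 28500×78
  = 462000 + 897000 + 1083000 + 213000 + 480000 + 325000 + 248500 + 120000 + 372000 + 261000 + 2223000 = 6684500
Ratio = 1760900 / 6684500 = 0.26343032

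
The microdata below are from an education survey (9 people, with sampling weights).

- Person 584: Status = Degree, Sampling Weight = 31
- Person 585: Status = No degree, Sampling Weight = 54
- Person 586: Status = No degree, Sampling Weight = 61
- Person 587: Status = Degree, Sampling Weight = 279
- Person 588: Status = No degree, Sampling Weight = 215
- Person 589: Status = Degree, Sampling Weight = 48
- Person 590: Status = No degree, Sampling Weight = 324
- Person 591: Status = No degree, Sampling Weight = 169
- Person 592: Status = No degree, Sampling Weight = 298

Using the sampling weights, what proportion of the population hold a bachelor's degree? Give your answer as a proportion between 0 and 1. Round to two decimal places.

Sum of weights for 'Degree' = 31 + 279 + 48 = 358
Total weight = 1479
Weighted proportion = 358 / 1479 = 0.24205544

0.24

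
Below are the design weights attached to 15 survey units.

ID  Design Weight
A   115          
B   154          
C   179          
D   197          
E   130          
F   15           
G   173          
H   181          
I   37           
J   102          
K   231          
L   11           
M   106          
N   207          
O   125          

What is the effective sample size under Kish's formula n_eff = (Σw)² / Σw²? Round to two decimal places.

Σ wᵢ = 1963
Σ wᵢ² = 322571
n_eff = 1963² / 322571 = 3853369 / 322571 = 11.945801

11.95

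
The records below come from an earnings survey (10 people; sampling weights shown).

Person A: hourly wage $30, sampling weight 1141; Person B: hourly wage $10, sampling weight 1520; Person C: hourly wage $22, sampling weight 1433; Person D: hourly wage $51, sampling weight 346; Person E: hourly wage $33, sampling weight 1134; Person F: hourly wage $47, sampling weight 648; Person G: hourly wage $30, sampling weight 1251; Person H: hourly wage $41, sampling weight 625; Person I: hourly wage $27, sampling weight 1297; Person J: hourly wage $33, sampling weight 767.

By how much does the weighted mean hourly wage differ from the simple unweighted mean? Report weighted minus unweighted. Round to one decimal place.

Unweighted sum = 324
Unweighted mean = 324 / 10 = 32.4
Weighted sum = 30×1141 + 10×1520 + 22×1433 + 51×346 + 33×1134 + 47×648 + 30×1251 + 41×625 + 27×1297 + 33×767
  = 34230 + 15200 + 31526 + 17646 + 37422 + 30456 + 37530 + 25625 + 35019 + 25311 = 289965
Sum of weights = 1141 + 1520 + 1433 + 346 + 1134 + 648 + 1251 + 625 + 1297 + 767 = 10162
Weighted mean = 289965 / 10162 = 28.534245
Difference (weighted minus unweighted) = -3.8657548

-3.9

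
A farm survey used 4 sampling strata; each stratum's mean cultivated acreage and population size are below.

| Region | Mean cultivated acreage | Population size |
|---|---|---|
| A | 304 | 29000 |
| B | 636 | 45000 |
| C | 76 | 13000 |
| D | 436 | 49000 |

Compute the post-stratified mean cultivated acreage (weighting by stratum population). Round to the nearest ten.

Σ Nₕ·x̄ₕ = 304×29000 + 636×45000 + 76×13000 + 436×49000
  = 8816000 + 28620000 + 988000 + 21364000 = 59788000
Σ Nₕ = 29000 + 45000 + 13000 + 49000 = 136000
Overall mean = 59788000 / 136000 = 439.61765

440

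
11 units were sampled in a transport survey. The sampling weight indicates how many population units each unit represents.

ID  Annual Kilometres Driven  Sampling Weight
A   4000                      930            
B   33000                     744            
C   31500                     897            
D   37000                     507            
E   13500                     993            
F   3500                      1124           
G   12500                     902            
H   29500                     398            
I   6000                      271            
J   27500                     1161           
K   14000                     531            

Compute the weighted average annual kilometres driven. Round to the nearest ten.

Weighted sum = 4000×930 + 33000×744 + 31500×897 + 37000×507 + 13500×993 + 3500×1124 + 12500×902 + 29500×398 + 6000×271 + 27500×1161 + 14000×531
  = 3720000 + 24552000 + 28255500 + 18759000 + 13405500 + 3934000 + 11275000 + 11741000 + 1626000 + 31927500 + 7434000 = 156629500
Sum of weights = 930 + 744 + 897 + 507 + 993 + 1124 + 902 + 398 + 271 + 1161 + 531 = 8458
Weighted mean = 156629500 / 8458 = 18518.503

18520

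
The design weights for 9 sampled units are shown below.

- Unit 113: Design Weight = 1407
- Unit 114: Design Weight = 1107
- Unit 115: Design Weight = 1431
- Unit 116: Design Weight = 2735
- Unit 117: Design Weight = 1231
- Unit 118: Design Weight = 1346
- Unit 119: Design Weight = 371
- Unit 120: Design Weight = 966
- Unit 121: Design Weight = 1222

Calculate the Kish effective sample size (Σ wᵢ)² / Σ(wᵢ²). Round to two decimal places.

7.50

Σ wᵢ = 11816
Σ wᵢ² = 1979649 + 1225449 + 2047761 + 7480225 + 1515361 + 1811716 + 137641 + 933156 + 1493284 = 18624242
n_eff = 11816² / 18624242 = 139617856 / 18624242 = 7.4965658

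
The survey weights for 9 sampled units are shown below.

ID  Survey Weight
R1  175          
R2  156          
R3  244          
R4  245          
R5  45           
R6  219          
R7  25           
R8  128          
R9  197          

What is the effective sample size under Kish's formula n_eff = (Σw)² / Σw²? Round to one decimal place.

7.3

Σ wᵢ = 1434
Σ wᵢ² = 30625 + 24336 + 59536 + 60025 + 2025 + 47961 + 625 + 16384 + 38809 = 280326
n_eff = 1434² / 280326 = 2056356 / 280326 = 7.3355879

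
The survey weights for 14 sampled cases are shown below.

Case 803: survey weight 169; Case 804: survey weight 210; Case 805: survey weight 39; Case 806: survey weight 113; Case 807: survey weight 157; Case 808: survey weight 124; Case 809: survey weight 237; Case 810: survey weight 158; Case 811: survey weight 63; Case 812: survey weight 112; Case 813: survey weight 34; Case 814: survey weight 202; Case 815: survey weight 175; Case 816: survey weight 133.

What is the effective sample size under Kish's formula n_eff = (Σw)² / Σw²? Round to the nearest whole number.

Σ wᵢ = 1926
Σ wᵢ² = 314896
n_eff = 1926² / 314896 = 3709476 / 314896 = 11.780004

12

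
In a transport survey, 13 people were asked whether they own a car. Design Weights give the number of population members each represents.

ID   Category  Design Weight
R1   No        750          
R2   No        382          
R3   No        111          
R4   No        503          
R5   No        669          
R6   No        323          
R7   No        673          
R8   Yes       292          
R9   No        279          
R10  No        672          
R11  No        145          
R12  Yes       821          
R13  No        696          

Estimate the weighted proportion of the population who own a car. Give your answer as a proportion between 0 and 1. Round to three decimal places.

0.176

Sum of weights for 'Yes' = 292 + 821 = 1113
Total weight = 6316
Weighted proportion = 1113 / 6316 = 0.17621913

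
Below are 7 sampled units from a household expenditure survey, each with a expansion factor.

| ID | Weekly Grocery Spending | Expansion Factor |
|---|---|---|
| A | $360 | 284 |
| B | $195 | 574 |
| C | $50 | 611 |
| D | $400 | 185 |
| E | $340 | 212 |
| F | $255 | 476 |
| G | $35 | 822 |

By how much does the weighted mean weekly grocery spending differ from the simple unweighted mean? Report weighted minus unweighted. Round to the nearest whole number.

Unweighted sum = 360 + 195 + 50 + 400 + 340 + 255 + 35 = 1635
Unweighted mean = 1635 / 7 = 233.57143
Weighted sum = 360×284 + 195×574 + 50×611 + 400×185 + 340×212 + 255×476 + 35×822
  = 102240 + 111930 + 30550 + 74000 + 72080 + 121380 + 28770 = 540950
Sum of weights = 284 + 574 + 611 + 185 + 212 + 476 + 822 = 3164
Weighted mean = 540950 / 3164 = 170.97029
Difference (weighted minus unweighted) = -62.601138

-63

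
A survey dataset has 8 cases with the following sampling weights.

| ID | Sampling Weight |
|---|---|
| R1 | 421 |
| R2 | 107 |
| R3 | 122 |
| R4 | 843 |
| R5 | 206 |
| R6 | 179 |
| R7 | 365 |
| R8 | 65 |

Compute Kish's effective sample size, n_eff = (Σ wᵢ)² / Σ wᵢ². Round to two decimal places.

Σ wᵢ = 2308
Σ wᵢ² = 177241 + 11449 + 14884 + 710649 + 42436 + 32041 + 133225 + 4225 = 1126150
n_eff = 2308² / 1126150 = 5326864 / 1126150 = 4.730155

4.73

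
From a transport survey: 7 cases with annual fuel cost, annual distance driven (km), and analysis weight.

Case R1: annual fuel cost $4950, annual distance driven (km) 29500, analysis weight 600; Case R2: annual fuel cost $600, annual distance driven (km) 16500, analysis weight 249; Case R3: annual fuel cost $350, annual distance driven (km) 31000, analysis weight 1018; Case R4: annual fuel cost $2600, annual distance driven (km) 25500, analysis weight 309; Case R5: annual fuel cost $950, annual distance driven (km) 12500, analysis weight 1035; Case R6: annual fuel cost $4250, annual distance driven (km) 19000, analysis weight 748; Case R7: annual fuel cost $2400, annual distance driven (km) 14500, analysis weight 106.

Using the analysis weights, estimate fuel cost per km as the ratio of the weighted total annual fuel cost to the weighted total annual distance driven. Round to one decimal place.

Σ wᵢ·y = 8695750
Σ wᵢ·x = 29500×600 + 16500×249 + 31000×1018 + 25500×309 + 12500×1035 + 19000×748 + 14500×106
  = 17700000 + 4108500 + 31558000 + 7879500 + 12937500 + 14212000 + 1537000 = 89932500
Ratio = 8695750 / 89932500 = 0.096691963

0.1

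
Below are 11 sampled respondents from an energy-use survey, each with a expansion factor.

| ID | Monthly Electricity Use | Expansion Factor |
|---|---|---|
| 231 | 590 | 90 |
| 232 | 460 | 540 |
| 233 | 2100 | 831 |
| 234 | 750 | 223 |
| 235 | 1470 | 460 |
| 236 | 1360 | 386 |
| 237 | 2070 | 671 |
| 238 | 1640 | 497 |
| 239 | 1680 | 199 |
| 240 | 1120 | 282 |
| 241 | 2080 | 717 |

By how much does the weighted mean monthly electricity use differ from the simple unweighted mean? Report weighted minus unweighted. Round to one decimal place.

Unweighted sum = 15320
Unweighted mean = 15320 / 11 = 1392.7273
Weighted sum = 590×90 + 460×540 + 2100×831 + 750×223 + 1470×460 + 1360×386 + 2070×671 + 1640×497 + 1680×199 + 1120×282 + 2080×717
  = 53100 + 248400 + 1745100 + 167250 + 676200 + 524960 + 1388970 + 815080 + 334320 + 315840 + 1491360 = 7760580
Sum of weights = 90 + 540 + 831 + 223 + 460 + 386 + 671 + 497 + 199 + 282 + 717 = 4896
Weighted mean = 7760580 / 4896 = 1585.0858
Difference (weighted minus unweighted) = 192.35851

192.4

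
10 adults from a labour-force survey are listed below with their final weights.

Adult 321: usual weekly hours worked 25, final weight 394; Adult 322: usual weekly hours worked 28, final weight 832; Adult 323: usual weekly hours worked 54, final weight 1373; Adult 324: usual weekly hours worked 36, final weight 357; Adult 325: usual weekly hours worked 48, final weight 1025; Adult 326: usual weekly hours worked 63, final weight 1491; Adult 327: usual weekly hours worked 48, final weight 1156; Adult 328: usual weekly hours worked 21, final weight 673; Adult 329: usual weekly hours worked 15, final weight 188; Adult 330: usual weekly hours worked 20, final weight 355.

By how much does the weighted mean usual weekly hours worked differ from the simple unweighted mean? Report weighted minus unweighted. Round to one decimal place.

Unweighted sum = 25 + 28 + 54 + 36 + 48 + 63 + 48 + 21 + 15 + 20 = 358
Unweighted mean = 358 / 10 = 35.8
Weighted sum = 25×394 + 28×832 + 54×1373 + 36×357 + 48×1025 + 63×1491 + 48×1156 + 21×673 + 15×188 + 20×355
  = 9850 + 23296 + 74142 + 12852 + 49200 + 93933 + 55488 + 14133 + 2820 + 7100 = 342814
Sum of weights = 394 + 832 + 1373 + 357 + 1025 + 1491 + 1156 + 673 + 188 + 355 = 7844
Weighted mean = 342814 / 7844 = 43.703978
Difference (weighted minus unweighted) = 7.9039776

7.9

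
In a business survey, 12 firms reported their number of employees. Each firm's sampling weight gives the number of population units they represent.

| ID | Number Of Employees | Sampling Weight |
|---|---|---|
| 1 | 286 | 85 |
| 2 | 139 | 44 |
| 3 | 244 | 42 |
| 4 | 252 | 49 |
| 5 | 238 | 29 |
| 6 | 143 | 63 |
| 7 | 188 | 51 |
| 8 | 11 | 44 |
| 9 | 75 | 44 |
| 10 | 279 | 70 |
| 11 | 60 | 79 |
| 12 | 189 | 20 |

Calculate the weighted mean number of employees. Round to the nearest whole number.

Weighted sum = 286×85 + 139×44 + 244×42 + 252×49 + 238×29 + 143×63 + 188×51 + 11×44 + 75×44 + 279×70 + 60×79 + 189×20
  = 24310 + 6116 + 10248 + 12348 + 6902 + 9009 + 9588 + 484 + 3300 + 19530 + 4740 + 3780 = 110355
Sum of weights = 620
Weighted mean = 110355 / 620 = 177.99194

178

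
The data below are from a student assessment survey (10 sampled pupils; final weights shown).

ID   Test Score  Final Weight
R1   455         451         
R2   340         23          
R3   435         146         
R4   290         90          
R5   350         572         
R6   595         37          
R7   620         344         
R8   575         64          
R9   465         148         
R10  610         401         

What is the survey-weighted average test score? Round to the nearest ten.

Weighted sum = 1088360
Sum of weights = 2276
Weighted mean = 1088360 / 2276 = 478.18981

480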